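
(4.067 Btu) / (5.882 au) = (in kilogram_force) 4.973e-10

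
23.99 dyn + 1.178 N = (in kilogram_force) 0.1201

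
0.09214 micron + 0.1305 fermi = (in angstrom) 921.4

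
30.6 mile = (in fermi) 4.925e+19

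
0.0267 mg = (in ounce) 9.418e-07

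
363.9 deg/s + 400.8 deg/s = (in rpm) 127.5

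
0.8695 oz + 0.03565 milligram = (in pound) 0.05434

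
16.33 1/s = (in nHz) 1.633e+10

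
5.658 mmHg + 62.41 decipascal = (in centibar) 0.7606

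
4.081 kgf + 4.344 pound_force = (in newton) 59.34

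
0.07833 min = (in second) 4.7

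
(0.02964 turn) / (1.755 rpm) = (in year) 3.213e-08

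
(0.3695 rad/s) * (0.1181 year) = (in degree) 7.885e+07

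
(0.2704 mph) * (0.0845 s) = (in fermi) 1.021e+13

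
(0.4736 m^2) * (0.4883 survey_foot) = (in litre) 70.49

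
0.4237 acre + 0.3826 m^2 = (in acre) 0.4238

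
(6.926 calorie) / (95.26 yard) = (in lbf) 0.07479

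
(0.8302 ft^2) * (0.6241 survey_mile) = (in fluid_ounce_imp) 2.726e+06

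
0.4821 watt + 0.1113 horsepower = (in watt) 83.48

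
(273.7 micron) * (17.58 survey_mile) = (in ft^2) 83.35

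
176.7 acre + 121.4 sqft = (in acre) 176.7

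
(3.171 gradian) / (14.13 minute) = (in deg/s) 0.003366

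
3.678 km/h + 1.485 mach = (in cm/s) 5.067e+04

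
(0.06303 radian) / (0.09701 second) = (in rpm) 6.204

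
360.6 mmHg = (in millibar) 480.8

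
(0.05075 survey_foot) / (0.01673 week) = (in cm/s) 0.0001529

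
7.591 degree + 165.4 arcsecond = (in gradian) 8.485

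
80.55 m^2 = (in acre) 0.0199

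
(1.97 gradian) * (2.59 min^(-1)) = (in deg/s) 0.07653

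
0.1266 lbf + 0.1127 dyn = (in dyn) 5.631e+04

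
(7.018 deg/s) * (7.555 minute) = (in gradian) 3535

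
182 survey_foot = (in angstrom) 5.547e+11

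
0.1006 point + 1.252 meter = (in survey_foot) 4.108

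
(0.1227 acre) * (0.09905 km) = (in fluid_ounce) 1.663e+09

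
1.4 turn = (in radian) 8.796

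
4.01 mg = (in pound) 8.841e-06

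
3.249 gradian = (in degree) 2.924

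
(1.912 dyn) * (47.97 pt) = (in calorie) 7.733e-08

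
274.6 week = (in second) 1.661e+08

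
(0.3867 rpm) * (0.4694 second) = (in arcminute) 65.35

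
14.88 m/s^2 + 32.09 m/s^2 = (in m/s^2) 46.97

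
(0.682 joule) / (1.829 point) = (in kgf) 107.8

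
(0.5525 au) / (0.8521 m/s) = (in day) 1.123e+06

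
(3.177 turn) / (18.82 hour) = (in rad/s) 0.0002946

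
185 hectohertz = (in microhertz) 1.85e+10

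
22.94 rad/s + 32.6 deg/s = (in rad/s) 23.51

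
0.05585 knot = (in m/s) 0.02873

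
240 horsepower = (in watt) 1.79e+05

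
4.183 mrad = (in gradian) 0.2663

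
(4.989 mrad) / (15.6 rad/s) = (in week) 5.288e-10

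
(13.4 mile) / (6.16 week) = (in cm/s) 0.5788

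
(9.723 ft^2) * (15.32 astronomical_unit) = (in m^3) 2.07e+12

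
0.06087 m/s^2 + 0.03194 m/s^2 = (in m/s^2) 0.09281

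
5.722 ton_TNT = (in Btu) 2.269e+07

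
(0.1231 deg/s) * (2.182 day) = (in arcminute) 1.392e+06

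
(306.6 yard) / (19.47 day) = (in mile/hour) 0.0003728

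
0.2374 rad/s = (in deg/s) 13.6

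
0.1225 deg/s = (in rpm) 0.02042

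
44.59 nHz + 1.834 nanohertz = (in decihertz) 4.642e-07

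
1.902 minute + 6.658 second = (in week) 0.0001997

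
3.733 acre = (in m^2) 1.511e+04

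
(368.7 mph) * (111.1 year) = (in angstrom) 5.775e+21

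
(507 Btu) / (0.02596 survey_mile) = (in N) 1.28e+04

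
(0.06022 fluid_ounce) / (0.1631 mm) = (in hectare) 1.092e-06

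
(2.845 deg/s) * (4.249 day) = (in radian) 1.823e+04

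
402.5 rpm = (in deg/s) 2415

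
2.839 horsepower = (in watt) 2117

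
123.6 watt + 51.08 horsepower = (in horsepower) 51.25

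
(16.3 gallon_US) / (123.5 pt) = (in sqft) 15.24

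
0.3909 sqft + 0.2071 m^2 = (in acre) 6.015e-05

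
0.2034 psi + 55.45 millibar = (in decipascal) 6.947e+04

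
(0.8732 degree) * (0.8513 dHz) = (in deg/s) 0.07434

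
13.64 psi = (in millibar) 940.4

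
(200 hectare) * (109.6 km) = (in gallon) 5.791e+13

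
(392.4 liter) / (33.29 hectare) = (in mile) 7.324e-10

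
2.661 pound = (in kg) 1.207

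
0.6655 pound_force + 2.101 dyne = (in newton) 2.96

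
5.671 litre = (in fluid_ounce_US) 191.8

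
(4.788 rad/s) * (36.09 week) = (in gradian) 6.653e+09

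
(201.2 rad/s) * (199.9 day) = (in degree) 1.991e+11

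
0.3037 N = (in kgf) 0.03097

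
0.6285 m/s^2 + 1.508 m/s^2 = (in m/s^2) 2.136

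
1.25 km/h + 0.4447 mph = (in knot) 1.061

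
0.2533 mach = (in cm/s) 8625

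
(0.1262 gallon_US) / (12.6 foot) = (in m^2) 0.0001244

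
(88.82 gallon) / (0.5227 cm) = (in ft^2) 692.4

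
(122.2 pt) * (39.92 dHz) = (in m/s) 0.1721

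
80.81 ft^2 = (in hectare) 0.0007507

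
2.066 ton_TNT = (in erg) 8.644e+16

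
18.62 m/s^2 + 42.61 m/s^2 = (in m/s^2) 61.23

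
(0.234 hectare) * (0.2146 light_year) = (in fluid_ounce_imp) 1.672e+23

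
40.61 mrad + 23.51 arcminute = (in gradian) 3.021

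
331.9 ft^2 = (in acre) 0.007619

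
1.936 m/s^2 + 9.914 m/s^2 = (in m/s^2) 11.85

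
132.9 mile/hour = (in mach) 0.1745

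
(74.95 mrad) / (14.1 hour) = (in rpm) 1.41e-05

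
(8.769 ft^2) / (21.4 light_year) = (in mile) 2.5e-21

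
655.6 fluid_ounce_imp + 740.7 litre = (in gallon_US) 200.6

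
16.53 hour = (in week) 0.09839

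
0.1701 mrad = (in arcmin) 0.5848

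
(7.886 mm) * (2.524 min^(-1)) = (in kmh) 0.001194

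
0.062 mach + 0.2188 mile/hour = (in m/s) 21.21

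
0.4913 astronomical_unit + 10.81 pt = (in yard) 8.038e+10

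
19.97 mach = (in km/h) 2.448e+04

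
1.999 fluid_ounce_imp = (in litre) 0.0568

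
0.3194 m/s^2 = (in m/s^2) 0.3194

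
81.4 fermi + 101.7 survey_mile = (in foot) 5.37e+05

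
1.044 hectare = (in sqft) 1.124e+05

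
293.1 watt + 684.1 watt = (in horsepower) 1.31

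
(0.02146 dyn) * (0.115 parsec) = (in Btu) 7.218e+05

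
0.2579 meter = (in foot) 0.8461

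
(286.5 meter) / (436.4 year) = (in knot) 4.047e-08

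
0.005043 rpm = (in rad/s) 0.0005281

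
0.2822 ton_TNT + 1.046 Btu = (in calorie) 2.822e+08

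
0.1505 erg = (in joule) 1.505e-08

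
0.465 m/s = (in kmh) 1.674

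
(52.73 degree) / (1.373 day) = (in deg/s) 0.0004445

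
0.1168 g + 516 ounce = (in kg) 14.63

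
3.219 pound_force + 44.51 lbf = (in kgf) 21.65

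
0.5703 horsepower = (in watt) 425.3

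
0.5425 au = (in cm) 8.116e+12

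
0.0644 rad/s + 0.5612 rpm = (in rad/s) 0.1232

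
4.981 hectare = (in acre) 12.31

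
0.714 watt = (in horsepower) 0.0009575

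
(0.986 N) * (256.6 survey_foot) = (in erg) 7.712e+08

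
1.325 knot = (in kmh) 2.454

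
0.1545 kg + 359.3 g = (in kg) 0.5138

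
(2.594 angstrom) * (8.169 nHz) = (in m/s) 2.119e-18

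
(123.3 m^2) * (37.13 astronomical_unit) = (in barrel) 4.308e+15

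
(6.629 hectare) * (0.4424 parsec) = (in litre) 9.049e+23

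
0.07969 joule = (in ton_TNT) 1.905e-11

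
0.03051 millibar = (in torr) 0.02288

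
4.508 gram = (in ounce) 0.159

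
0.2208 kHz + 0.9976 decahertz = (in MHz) 0.0002308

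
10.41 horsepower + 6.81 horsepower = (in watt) 1.284e+04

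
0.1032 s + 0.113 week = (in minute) 1139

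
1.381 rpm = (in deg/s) 8.286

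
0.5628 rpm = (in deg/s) 3.377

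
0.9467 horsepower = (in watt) 706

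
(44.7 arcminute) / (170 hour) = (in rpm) 2.029e-07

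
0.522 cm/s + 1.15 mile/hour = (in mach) 0.001525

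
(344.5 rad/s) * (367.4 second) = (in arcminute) 4.351e+08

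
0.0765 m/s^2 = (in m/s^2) 0.0765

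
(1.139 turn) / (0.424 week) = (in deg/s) 0.001599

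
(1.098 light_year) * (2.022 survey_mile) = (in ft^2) 3.639e+20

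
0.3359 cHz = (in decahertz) 0.0003359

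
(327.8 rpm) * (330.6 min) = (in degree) 3.901e+07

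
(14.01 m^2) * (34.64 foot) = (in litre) 1.479e+05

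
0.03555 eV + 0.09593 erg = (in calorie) 2.293e-09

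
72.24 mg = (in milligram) 72.24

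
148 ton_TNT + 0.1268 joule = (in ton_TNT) 148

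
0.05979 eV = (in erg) 9.579e-14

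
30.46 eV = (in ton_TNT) 1.166e-27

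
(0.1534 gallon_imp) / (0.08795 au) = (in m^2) 5.3e-14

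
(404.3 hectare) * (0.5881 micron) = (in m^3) 2.378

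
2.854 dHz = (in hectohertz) 0.002854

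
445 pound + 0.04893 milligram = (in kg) 201.8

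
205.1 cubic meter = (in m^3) 205.1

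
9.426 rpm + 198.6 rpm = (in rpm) 208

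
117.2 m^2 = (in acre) 0.02896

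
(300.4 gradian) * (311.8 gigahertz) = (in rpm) 1.405e+13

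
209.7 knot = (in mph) 241.3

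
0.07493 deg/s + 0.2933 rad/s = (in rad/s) 0.2946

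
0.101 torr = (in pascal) 13.47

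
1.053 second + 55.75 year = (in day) 2.035e+04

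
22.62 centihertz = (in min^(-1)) 13.57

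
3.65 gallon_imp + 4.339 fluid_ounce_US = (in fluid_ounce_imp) 588.5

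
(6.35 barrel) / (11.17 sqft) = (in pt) 2758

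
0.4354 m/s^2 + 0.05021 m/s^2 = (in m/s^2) 0.4856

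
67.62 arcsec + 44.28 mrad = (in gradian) 2.84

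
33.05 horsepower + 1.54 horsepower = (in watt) 2.579e+04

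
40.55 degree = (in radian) 0.7077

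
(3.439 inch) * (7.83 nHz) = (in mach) 2.009e-12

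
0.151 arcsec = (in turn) 1.165e-07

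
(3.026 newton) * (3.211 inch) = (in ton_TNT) 5.899e-11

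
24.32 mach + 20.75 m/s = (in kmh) 2.989e+04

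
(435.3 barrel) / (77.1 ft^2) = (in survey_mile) 0.006004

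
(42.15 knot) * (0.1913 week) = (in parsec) 8.13e-11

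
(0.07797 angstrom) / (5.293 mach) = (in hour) 1.202e-18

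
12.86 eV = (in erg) 2.06e-11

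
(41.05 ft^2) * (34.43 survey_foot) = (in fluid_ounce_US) 1.353e+06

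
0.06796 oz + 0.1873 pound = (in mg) 8.688e+04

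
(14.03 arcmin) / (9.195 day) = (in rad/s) 5.137e-09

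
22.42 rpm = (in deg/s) 134.5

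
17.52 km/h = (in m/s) 4.867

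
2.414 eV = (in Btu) 3.666e-22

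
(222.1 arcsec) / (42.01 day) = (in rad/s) 2.967e-10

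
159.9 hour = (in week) 0.9518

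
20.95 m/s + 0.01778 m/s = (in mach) 0.06158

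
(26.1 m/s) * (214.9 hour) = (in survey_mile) 1.255e+04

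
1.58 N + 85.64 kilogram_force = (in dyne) 8.414e+07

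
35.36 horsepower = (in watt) 2.637e+04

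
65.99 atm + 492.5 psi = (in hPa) 1.008e+05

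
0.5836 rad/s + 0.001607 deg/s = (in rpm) 5.573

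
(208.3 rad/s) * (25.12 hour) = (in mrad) 1.884e+10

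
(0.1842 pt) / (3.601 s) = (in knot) 3.508e-05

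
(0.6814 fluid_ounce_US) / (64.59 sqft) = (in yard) 3.673e-06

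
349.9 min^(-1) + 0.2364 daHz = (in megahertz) 8.196e-06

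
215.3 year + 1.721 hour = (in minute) 1.132e+08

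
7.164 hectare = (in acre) 17.7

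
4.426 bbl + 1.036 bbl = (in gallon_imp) 191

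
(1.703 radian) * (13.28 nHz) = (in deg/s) 1.296e-06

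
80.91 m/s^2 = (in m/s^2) 80.91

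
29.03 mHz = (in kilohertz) 2.903e-05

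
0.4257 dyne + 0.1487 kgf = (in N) 1.458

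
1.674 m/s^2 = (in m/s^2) 1.674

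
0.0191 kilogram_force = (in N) 0.1873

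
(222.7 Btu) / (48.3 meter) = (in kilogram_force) 496.1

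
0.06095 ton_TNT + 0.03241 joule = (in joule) 2.55e+08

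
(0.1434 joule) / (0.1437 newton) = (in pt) 2829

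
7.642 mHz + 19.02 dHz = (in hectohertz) 0.0191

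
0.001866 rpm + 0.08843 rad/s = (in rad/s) 0.08863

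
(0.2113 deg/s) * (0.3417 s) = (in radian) 0.00126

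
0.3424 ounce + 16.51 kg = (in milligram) 1.652e+07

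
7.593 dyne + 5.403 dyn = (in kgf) 1.325e-05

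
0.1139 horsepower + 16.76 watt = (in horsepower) 0.1364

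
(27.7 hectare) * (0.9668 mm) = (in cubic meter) 267.8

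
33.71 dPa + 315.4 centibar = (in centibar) 315.4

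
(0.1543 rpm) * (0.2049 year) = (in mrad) 1.044e+08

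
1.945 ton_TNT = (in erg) 8.138e+16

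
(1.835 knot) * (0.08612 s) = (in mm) 81.3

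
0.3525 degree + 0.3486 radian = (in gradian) 22.58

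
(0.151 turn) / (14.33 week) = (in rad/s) 1.095e-07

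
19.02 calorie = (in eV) 4.967e+20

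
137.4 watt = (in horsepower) 0.1843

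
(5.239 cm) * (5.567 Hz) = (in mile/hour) 0.6524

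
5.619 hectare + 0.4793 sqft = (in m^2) 5.619e+04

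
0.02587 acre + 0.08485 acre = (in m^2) 448.1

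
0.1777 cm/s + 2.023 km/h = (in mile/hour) 1.261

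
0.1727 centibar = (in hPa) 1.727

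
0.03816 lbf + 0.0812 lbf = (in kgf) 0.05414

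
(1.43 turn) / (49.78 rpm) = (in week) 2.85e-06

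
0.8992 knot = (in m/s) 0.4626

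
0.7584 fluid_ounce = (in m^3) 2.243e-05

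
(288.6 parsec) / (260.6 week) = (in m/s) 5.65e+10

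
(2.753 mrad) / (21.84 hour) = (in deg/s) 2.006e-06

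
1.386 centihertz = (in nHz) 1.386e+07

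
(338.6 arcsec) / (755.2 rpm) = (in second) 2.076e-05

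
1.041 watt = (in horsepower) 0.001396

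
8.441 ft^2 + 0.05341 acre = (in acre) 0.0536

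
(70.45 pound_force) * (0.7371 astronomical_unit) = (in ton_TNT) 8259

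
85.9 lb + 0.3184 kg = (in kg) 39.28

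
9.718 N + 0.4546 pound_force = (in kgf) 1.197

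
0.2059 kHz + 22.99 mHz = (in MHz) 0.0002059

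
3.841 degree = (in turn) 0.01067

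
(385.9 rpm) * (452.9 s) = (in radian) 1.83e+04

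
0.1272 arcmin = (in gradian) 0.002356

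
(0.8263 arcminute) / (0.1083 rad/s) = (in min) 3.699e-05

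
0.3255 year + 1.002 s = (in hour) 2851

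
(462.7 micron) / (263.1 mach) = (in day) 5.978e-14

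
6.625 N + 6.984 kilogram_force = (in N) 75.11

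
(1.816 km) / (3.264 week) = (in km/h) 0.003312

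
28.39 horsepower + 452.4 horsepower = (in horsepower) 480.8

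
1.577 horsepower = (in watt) 1176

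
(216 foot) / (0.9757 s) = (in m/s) 67.48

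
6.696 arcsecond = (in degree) 0.00186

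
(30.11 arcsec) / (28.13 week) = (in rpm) 8.194e-11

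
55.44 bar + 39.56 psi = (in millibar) 5.817e+04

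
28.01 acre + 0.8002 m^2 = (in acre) 28.01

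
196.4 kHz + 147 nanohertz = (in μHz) 1.964e+11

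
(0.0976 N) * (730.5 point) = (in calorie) 0.006011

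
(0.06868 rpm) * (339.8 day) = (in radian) 2.112e+05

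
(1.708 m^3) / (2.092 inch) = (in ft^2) 346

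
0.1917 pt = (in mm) 0.06763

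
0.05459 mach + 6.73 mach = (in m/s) 2310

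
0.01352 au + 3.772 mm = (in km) 2.023e+06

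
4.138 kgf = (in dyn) 4.058e+06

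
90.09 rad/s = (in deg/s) 5162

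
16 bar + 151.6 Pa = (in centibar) 1600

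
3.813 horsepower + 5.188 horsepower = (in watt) 6712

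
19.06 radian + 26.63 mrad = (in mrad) 1.909e+04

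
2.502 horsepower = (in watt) 1866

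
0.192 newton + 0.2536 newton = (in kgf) 0.04544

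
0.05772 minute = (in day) 4.008e-05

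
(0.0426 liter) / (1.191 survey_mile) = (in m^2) 2.223e-08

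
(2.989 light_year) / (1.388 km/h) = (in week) 1.213e+11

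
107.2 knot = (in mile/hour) 123.4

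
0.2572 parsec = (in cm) 7.936e+17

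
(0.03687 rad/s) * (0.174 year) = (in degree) 1.159e+07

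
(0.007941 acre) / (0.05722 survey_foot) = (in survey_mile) 1.145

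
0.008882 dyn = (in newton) 8.882e-08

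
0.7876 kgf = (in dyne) 7.724e+05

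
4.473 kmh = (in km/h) 4.473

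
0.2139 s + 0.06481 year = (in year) 0.06481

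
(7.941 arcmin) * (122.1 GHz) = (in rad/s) 2.82e+08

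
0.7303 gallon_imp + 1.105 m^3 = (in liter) 1108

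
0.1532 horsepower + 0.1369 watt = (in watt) 114.4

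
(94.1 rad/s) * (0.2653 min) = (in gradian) 9.536e+04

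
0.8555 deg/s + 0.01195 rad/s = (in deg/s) 1.54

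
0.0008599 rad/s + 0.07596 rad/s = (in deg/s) 4.401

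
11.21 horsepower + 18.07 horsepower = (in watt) 2.183e+04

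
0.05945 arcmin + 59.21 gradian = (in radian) 0.9301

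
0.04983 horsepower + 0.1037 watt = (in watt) 37.26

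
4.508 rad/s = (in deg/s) 258.3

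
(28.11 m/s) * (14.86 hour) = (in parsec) 4.873e-11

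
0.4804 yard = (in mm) 439.3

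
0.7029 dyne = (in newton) 7.029e-06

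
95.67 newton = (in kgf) 9.756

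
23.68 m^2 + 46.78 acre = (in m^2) 1.893e+05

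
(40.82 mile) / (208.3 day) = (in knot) 0.007095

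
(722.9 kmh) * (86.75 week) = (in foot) 3.457e+10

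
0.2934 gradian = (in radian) 0.004609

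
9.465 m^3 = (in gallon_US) 2500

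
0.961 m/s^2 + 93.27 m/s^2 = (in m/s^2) 94.23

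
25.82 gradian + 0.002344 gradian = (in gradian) 25.82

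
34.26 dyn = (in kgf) 3.494e-05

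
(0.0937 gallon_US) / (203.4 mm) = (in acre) 4.309e-07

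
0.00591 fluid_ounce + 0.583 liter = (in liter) 0.5832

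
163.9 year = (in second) 5.169e+09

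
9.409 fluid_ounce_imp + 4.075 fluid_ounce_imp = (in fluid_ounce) 12.95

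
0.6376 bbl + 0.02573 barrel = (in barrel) 0.6633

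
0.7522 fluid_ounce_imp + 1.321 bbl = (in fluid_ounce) 7102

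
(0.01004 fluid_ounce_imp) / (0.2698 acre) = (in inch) 1.029e-08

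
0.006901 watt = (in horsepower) 9.254e-06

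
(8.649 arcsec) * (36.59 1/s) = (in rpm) 0.01465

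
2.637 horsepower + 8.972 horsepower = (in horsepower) 11.61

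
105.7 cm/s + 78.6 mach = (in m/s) 2.676e+04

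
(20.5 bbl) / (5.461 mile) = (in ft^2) 0.003992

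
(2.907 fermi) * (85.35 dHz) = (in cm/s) 2.481e-12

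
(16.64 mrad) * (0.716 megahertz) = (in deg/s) 6.826e+05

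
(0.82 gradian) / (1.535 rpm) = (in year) 2.541e-09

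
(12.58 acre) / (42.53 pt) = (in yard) 3.711e+06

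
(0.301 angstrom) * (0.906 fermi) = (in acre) 6.739e-30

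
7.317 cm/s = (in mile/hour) 0.1637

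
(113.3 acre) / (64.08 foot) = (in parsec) 7.608e-13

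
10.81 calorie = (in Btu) 0.04287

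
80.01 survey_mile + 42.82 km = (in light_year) 1.814e-11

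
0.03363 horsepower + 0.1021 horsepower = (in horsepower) 0.1357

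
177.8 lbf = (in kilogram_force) 80.65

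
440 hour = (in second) 1.584e+06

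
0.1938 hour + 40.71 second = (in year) 2.341e-05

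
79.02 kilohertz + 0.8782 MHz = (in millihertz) 9.572e+08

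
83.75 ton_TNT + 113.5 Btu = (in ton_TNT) 83.75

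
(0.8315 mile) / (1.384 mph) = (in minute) 36.05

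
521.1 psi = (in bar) 35.93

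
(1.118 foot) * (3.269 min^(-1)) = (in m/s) 0.01857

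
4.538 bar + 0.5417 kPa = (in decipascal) 4.543e+06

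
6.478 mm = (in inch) 0.255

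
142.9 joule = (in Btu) 0.1354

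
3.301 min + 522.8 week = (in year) 10.03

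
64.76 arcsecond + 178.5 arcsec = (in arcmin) 4.054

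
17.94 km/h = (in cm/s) 498.3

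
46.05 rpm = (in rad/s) 4.822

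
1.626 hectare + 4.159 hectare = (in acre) 14.3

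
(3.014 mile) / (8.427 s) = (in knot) 1119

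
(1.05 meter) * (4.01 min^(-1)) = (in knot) 0.1364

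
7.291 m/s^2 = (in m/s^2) 7.291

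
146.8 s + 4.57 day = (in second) 3.95e+05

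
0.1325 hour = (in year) 1.513e-05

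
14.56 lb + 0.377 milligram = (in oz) 233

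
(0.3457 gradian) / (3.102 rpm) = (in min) 0.0002786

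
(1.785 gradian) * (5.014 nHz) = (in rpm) 1.342e-09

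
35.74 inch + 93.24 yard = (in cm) 8617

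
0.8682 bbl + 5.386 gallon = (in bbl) 0.9964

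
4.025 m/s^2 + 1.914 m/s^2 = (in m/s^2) 5.939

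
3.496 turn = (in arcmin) 7.551e+04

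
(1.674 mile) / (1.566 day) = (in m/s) 0.01991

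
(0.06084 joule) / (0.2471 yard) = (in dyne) 2.693e+04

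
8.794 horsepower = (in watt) 6558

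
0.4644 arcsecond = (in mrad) 0.002251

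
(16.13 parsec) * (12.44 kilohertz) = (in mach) 1.818e+19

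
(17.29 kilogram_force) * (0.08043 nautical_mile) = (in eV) 1.576e+23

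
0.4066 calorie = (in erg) 1.701e+07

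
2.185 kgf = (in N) 21.43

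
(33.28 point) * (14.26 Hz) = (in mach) 0.0004917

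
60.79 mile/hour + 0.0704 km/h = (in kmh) 97.9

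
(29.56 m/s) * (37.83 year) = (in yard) 3.857e+10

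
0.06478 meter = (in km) 6.478e-05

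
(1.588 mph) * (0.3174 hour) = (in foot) 2661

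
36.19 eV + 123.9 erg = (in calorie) 2.961e-06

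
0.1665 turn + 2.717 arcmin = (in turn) 0.1666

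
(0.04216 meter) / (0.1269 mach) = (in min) 1.626e-05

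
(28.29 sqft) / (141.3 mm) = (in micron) 1.86e+07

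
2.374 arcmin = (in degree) 0.03957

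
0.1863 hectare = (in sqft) 2.005e+04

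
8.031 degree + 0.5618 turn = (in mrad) 3670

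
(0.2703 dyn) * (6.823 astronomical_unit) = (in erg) 2.759e+13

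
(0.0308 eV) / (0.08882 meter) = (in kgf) 5.665e-21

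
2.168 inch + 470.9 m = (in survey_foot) 1545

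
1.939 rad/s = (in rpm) 18.52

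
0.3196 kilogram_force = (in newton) 3.134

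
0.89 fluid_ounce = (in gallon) 0.006953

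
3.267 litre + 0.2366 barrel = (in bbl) 0.2571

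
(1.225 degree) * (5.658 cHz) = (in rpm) 0.01155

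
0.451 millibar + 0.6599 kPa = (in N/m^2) 705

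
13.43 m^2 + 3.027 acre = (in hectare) 1.226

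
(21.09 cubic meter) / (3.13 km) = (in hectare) 6.738e-07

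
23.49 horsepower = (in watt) 1.752e+04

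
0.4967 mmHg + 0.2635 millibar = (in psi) 0.01343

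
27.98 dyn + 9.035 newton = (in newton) 9.035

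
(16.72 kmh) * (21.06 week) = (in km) 5.916e+04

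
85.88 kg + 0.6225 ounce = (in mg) 8.59e+07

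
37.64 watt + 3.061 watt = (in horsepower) 0.05458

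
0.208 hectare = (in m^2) 2080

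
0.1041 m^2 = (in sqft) 1.121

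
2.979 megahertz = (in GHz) 0.002979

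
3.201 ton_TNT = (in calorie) 3.201e+09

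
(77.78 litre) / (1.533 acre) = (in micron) 12.54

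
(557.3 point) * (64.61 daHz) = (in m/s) 127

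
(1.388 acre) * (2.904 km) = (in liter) 1.631e+10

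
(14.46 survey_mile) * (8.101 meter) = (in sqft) 2.029e+06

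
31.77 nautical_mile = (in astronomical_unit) 3.933e-07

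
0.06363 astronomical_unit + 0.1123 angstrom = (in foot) 3.123e+10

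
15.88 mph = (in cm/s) 709.9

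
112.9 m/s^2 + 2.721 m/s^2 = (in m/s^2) 115.6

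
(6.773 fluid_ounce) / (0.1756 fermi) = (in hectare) 1.141e+08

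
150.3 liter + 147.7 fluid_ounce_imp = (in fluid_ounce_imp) 5438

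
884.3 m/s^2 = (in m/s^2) 884.3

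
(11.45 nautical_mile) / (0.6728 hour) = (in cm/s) 875.5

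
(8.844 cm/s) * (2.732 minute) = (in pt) 4.109e+04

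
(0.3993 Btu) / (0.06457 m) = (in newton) 6524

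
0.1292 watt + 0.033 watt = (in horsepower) 0.0002175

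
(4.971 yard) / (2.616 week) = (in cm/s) 0.0002873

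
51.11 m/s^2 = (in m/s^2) 51.11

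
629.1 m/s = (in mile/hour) 1407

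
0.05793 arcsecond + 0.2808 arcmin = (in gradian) 0.005218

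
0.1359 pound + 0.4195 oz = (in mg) 7.354e+04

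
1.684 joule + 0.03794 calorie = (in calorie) 0.4404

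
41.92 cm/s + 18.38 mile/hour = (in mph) 19.32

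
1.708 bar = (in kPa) 170.8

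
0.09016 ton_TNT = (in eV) 2.354e+27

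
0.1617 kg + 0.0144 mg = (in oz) 5.704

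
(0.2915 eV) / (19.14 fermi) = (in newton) 2.44e-06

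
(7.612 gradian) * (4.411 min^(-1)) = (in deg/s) 0.5036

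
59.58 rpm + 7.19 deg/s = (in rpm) 60.78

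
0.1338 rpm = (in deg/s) 0.8028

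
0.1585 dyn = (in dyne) 0.1585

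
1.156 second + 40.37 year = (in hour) 3.536e+05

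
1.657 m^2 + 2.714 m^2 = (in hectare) 0.0004371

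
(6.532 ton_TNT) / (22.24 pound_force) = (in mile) 1.717e+05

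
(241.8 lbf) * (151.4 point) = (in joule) 57.45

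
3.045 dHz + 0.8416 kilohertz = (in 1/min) 5.051e+04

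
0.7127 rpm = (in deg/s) 4.276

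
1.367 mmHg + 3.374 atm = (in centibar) 342.1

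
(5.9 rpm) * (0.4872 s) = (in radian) 0.301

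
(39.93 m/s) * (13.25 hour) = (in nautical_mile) 1028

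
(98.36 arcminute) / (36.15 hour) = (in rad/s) 2.199e-07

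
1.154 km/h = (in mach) 0.0009414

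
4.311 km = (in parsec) 1.397e-13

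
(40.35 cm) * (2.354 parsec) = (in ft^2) 3.155e+17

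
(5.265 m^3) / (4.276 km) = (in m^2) 0.001231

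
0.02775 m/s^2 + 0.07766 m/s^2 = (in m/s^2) 0.1054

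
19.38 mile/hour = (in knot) 16.84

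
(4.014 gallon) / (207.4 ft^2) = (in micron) 788.6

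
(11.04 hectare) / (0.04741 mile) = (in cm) 1.447e+05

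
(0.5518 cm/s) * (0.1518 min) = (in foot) 0.1649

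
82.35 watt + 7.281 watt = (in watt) 89.63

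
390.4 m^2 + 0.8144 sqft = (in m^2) 390.5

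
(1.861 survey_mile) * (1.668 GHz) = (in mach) 1.467e+10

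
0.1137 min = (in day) 7.896e-05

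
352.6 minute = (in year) 0.0006709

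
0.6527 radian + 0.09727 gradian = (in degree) 37.48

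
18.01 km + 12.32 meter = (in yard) 1.971e+04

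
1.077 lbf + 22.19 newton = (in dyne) 2.698e+06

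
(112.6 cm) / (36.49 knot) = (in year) 1.902e-09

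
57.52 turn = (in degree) 2.071e+04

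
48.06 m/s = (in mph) 107.5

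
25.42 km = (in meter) 2.542e+04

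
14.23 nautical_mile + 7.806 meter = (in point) 7.473e+07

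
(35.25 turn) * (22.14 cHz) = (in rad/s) 49.04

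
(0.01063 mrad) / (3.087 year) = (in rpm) 1.043e-12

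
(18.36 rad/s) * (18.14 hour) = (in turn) 1.908e+05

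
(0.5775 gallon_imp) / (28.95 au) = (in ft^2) 6.525e-15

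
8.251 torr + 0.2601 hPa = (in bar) 0.01126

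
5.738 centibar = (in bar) 0.05738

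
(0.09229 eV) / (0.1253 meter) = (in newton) 1.18e-19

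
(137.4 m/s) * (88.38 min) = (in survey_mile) 452.7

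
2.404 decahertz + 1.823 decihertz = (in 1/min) 1453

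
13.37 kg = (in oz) 471.6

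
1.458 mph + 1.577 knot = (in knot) 2.844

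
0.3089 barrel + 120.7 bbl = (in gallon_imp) 4232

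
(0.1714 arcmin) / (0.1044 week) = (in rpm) 7.54e-09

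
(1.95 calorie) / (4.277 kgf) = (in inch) 7.658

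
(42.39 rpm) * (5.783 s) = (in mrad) 2.567e+04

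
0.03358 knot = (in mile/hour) 0.03864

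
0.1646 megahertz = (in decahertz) 1.646e+04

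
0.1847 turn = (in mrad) 1161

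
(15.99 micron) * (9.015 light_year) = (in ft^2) 1.468e+13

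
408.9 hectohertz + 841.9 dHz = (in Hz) 4.097e+04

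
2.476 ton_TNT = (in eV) 6.466e+28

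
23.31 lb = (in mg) 1.057e+07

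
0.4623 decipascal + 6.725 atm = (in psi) 98.83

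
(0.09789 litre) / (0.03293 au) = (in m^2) 1.987e-14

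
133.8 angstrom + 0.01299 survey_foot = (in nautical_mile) 2.138e-06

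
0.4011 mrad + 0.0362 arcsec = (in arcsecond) 82.77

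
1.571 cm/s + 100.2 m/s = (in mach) 0.2943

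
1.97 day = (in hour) 47.28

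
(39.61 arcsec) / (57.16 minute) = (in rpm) 5.347e-07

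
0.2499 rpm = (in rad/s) 0.02617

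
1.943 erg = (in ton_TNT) 4.644e-17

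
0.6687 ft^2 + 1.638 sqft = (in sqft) 2.307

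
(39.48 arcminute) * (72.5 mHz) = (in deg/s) 0.0477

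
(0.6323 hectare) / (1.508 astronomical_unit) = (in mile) 1.742e-11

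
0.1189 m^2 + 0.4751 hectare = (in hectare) 0.4751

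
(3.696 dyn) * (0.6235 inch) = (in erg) 5.853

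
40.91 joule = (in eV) 2.553e+20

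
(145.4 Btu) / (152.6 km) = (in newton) 1.005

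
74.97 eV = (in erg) 1.201e-10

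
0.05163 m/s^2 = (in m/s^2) 0.05163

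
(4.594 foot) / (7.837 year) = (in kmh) 2.04e-08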